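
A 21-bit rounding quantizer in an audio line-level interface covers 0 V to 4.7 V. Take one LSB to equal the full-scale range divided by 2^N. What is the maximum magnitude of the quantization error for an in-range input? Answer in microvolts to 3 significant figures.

1.12 µV

Span = 4.7 V.
Step size = 4.7/2097152 V = 2.2411 µV.
A rounding quantizer has |error| ≤ LSB/2 = 1.12 µV.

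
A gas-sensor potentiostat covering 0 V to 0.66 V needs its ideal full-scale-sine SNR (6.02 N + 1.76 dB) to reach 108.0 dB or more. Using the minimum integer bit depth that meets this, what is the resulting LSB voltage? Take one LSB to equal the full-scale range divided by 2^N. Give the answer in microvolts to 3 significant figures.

2.52 µV

V_FS = 0.66 V.
Solving 6.02 N ≥ 108.0 − 1.76: N ≥ 17.648. Round up → N = 18.
LSB = 0.66 V / 2^18 = 2.52 µV.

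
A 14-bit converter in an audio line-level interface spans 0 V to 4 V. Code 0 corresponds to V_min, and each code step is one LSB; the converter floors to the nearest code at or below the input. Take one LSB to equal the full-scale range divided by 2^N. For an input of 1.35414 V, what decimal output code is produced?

Full-scale range = 4 V. LSB = 4 V / 2^14 ≈ 244.1 µV.
V_in − V_min = 1.35414 − (0) = 1.35414 V.
Divide by LSB: 1.35414 × 16384/4 = 5546.5574.
Truncating gives code 5546.

5546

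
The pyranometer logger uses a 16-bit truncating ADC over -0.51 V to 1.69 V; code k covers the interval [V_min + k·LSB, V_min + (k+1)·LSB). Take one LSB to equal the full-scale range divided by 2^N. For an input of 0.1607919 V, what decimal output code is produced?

The full-scale span is 1.69 − (-0.51) = 2.2 V. LSB = 2.2 V / 2^16 ≈ 33.57 µV.
code = ⌊(V_in − V_min)/LSB⌋ = ⌊(V_in − V_min) × 2^16 / range⌋
     = ⌊(0.1607919 − (-0.51)) × 65536 / 2.2⌋ = ⌊0.6707919 × 65536/2.2⌋
     = ⌊19982.281⌋ = 19982.

19982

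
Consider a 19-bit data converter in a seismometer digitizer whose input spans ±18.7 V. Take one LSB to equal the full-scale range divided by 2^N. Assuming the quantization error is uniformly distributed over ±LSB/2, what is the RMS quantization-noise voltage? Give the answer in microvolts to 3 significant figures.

Range = 18.7 − (-18.7) = 37.4 V.
LSB = 37.4 V / 2^19 = 71.335 µV.
For a uniform distribution on [−LSB/2, +LSB/2], V_rms = LSB/√12 = 71.335 µV/3.4641 = 20.6 µV.

20.6 µV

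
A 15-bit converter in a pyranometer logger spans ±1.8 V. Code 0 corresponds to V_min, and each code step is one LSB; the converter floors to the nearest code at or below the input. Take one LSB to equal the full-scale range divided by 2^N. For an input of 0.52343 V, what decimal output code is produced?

Span: 1.8 V − (-1.8 V) = 3.6 V. LSB = 3.6 V / 2^15 ≈ 109.9 µV.
(V_in − V_min) × 2^15/range = (0.52343 − (-1.8)) × 32768/3.6 = 21148.376.
Floor → code = 21148.

21148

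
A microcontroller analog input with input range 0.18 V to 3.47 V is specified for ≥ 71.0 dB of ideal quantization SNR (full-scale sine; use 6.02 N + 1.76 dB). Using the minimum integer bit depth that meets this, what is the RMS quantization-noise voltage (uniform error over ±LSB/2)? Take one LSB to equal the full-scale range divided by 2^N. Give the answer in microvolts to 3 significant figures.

232 µV

Full-scale range = 3.47 V − (0.18 V) = 3.29 V.
N ≥ (71.0 − 1.76)/6.02 = 11.502 → N_min = 12.
LSB = 3.29 V / 2^12 = 0.80322 mV.
σ_q = LSB/√12 = 0.80322 mV/3.4641 = 232 µV.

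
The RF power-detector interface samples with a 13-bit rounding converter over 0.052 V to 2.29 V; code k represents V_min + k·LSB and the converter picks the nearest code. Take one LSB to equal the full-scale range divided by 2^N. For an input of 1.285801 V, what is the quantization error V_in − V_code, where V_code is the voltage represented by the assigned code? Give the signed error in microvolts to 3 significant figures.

+59.8 µV

Range = 2.29 − (0.052) = 2.238 V. LSB = 2.238 V / 2^13 ≈ 273.2 µV.
(V_in − V_min)/LSB = (1.285801 − (0.052)) × 8192/2.238 = 4516.2189 → nearest code k = 4516.
V_code = V_min + k × range/2^13 = 0.052 + 4516 × 2.238/8192 = 1.285741211 V.
e = 1.285801 − (1.285741211) = +59.8 µV.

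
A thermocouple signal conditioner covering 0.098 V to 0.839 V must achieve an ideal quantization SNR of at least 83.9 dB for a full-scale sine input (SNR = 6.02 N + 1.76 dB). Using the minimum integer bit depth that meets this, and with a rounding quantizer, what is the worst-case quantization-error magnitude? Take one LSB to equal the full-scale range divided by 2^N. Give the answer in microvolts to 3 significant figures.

22.6 µV

Full-scale range = 0.839 V − (0.098 V) = 0.741 V.
Solving 6.02 N ≥ 83.9 − 1.76: N ≥ 13.645. Round up → N = 14.
Step size = 0.741/16384 V = 45.227 µV.
|e|_max = LSB/2 = 22.6 µV.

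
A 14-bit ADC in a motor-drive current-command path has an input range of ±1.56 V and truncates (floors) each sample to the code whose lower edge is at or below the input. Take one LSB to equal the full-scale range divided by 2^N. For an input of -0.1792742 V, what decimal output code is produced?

7250

The full-scale span is 1.56 − (-1.56) = 3.12 V. LSB = 3.12 V / 2^14 ≈ 190.4 µV.
V_in − V_min = -0.1792742 − (-1.56) = 1.3807258 V.
Divide by LSB: 1.3807258 × 16384/3.12 = 7250.5806.
Truncating gives code 7250.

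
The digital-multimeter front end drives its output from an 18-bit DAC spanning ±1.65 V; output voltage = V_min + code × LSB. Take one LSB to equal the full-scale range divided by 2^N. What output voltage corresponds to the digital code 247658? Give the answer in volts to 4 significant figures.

1.468 V

Span: 1.65 V − (-1.65 V) = 3.3 V. LSB = 3.3 V / 2^18.
Output = V_min + (247658/262144) × range = -1.65 + 0.944740 × 3.3 V
      = -1.65 V + 3.11764 V = 1.46764 V.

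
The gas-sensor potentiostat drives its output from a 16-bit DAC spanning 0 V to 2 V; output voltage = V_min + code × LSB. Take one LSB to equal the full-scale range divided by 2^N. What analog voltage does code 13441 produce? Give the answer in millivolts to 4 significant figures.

Range is 2 V. LSB = 2 V / 2^16.
Output = V_min + (13441/65536) × range = 0 + 0.205093 × 2 V
      = 0 + 0.410187 = 0.410187 V.

410.2 mV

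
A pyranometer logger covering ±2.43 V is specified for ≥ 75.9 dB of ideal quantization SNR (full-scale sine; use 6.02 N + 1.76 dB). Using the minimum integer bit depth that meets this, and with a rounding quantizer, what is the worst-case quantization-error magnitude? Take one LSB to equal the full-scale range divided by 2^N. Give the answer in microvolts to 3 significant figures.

The full-scale span is 2.43 − (-2.43) = 4.86 V.
6.02 N + 1.76 ≥ 75.9 gives N ≥ 12.316, so the minimum integer is 13.
One LSB is 4.86 V / 8192 = 0.59326 mV.
Max error for round-to-nearest is LSB/2 = 297 µV.

297 µV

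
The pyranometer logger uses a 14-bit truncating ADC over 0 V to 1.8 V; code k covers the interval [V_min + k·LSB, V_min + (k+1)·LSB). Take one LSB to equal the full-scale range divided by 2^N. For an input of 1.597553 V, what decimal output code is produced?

14541

Span = 1.8 V. LSB = 1.8 V / 2^14 ≈ 109.9 µV.
(V_in − V_min) × 2^14/range = (1.597553 − (0)) × 16384/1.8 = 14541.282.
Floor → code = 14541.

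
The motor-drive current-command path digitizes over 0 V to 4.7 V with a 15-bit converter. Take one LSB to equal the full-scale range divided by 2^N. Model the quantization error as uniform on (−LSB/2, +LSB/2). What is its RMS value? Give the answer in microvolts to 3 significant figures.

41.4 µV

Span = 4.7 V.
LSB = 4.7 V ÷ 2^15 = 4.7/32768 V = 143.43 µV.
RMS of a uniform error over width LSB is LSB/√12 = 41.4 µV.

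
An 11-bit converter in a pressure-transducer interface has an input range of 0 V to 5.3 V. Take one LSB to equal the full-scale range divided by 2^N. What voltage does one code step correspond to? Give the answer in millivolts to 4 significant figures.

Span = 5.3 V.
2^11 = 2048 levels.
LSB = 5.3 V ÷ 2^11 = 5.3/2048 V = 2.588 mV.

2.588 mV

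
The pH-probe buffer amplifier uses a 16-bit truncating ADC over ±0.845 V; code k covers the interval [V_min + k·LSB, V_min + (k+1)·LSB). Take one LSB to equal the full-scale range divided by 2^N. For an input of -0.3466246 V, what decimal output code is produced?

19326

Range = 0.845 − (-0.845) = 1.69 V. LSB = 1.69 V / 2^16 ≈ 25.79 µV.
V_in − V_min = -0.3466246 − (-0.845) = 0.4983754 V.
Divide by LSB: 0.4983754 × 65536/1.69 = 19326.3492.
Truncating gives code 19326.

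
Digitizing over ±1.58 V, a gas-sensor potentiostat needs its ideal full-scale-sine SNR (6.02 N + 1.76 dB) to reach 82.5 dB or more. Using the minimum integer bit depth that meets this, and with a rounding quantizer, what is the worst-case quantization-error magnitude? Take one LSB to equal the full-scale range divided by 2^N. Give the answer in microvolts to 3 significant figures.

Range = 1.58 − (-1.58) = 3.16 V.
Required N = ⌈(82.5 − 1.76)/6.02⌉ = ⌈13.412⌉ = 14.
Step size = 3.16/16384 V = 192.87 µV.
Max error for round-to-nearest is LSB/2 = 96.4 µV.

96.4 µV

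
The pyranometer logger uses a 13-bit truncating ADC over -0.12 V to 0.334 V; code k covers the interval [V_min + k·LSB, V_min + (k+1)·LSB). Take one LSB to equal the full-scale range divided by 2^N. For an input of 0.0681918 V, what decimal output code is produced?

3395

The full-scale span is 0.334 − (-0.12) = 0.454 V. LSB = 0.454 V / 2^13 ≈ 55.42 µV.
V_in − V_min = 0.0681918 − (-0.12) = 0.1881918 V.
Divide by LSB: 0.1881918 × 8192/0.454 = 3395.7428.
Truncating gives code 3395.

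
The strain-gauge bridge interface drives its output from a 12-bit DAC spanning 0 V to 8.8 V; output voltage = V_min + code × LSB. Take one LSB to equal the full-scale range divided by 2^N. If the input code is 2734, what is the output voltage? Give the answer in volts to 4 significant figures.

Span = 8.8 V. LSB = 8.8 V / 2^12.
Output = V_min + (2734/4096) × range = 0 + 0.667480 × 8.8 V
      = 0 + 5.87383 = 5.87383 V.

5.874 V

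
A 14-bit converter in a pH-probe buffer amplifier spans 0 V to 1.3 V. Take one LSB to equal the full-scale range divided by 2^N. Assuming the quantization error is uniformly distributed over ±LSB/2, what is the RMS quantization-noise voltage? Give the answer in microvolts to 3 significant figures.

Span = 1.3 V.
LSB = 1.3 V ÷ 2^14 = 1.3/16384 V = 79.346 µV.
σ_q = LSB/√12 = 79.346 µV/3.4641 = 22.9 µV.

22.9 µV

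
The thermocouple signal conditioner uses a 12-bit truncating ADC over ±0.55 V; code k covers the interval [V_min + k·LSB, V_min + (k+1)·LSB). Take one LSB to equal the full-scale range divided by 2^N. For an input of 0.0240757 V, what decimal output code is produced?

2137

Range = 0.55 − (-0.55) = 1.1 V. LSB = 1.1 V / 2^12 ≈ 268.6 µV.
code = ⌊(V_in − V_min)/LSB⌋ = ⌊(V_in − V_min) × 2^12 / range⌋
     = ⌊(0.0240757 − (-0.55)) × 4096 / 1.1⌋ = ⌊0.5740757 × 4096/1.1⌋
     = ⌊2137.649⌋ = 2137.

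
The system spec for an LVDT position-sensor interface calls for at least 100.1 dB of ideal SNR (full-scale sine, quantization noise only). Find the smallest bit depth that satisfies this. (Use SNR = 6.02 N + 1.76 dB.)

Required N = ⌈(100.1 − 1.76)/6.02⌉ = ⌈16.336⌉ = 17.

17 bits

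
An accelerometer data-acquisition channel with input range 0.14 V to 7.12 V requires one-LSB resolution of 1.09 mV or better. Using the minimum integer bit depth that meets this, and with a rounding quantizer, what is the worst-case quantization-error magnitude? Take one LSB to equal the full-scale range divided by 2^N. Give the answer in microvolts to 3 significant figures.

The full-scale span is 7.12 − (0.14) = 6.98 V.
6.98 V / 1.09 mV = 6404. Since 2^12 = 4096 and 2^13 = 8192, N = 13.
LSB = 6.98 V / 2^13 = 0.85205 mV.
|e|_max = LSB/2 = 426 µV.

426 µV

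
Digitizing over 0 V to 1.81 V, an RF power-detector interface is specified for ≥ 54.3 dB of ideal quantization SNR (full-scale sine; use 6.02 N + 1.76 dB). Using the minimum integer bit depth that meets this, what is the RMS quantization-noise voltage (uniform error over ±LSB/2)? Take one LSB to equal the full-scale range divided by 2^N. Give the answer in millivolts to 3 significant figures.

V_FS = 1.81 V.
6.02 N + 1.76 ≥ 54.3 gives N ≥ 8.728, so the minimum integer is 9.
LSB = 1.81 V / 2^9 = 3.5352 mV.
RMS noise = LSB/√12 = 1.02 mV.

1.02 mV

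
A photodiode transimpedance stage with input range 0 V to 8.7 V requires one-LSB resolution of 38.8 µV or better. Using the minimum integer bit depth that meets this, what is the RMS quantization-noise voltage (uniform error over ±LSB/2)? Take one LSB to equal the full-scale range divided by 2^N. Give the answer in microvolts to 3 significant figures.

Full-scale range = 8.7 V.
8.7 V / 38.8 µV = 224200. Since 2^17 = 131072 and 2^18 = 262144, N = 18.
Step size = 8.7/262144 V = 33.188 µV.
V_rms = LSB/√12 = 9.58 µV.

9.58 µV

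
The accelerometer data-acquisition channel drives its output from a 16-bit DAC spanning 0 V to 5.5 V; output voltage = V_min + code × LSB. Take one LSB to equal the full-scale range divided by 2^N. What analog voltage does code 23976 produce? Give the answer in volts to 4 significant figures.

Range is 5.5 V. LSB = 5.5 V / 2^16.
Output = V_min + (23976/65536) × range = 0 + 0.365845 × 5.5 V
      = 0 + 2.01215 = 2.01215 V.

2.012 V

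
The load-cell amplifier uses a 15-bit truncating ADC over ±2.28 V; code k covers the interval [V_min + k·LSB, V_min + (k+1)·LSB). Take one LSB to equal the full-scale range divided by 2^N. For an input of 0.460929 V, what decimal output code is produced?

19696

Range = 2.28 − (-2.28) = 4.56 V. LSB = 4.56 V / 2^15 ≈ 139.2 µV.
V_in − V_min = 0.460929 − (-2.28) = 2.740929 V.
Divide by LSB: 2.740929 × 32768/4.56 = 19696.2196.
Truncating gives code 19696.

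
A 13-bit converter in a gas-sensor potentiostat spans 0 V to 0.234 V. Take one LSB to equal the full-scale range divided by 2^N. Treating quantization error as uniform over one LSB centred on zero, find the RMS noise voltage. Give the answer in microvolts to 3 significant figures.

V_FS = 0.234 V.
Step size = 0.234/8192 V = 28.564 µV.
σ_q = LSB/√12 = 28.564 µV/3.4641 = 8.25 µV.

8.25 µV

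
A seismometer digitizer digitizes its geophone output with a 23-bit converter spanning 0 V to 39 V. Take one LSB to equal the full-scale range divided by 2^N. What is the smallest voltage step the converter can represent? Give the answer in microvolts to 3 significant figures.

4.65 µV

Range is 39 V.
There are 2^23 = 8388608 steps.
LSB = 39 V ÷ 2^23 = 39/8388608 V = 4.65 µV.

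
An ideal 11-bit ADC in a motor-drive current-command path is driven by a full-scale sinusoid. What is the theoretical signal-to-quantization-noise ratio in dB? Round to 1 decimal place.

SNR = 6.02·11 + 1.76 = 67.98 dB.

68.0 dB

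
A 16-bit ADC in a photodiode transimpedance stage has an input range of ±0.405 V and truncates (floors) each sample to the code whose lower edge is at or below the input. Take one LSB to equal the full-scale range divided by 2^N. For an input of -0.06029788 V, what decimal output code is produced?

27889

The full-scale span is 0.405 − (-0.405) = 0.81 V. LSB = 0.81 V / 2^16 ≈ 12.36 µV.
(V_in − V_min) × 2^16/range = (-0.06029788 − (-0.405)) × 65536/0.81 = 27889.380.
Floor → code = 27889.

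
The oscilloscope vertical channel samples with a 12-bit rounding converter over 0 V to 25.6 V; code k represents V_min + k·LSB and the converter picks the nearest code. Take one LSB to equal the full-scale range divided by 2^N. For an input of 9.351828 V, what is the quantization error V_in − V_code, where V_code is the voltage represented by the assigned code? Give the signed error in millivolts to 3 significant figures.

+1.83 mV

Span = 25.6 V. LSB = 25.6 V / 2^12 ≈ 6.250 mV.
(V_in − V_min)/LSB = (9.351828 − (0)) × 4096/25.6 = 1496.2925 → nearest code k = 1496.
Reconstructed level: 0 + 1496 × 25.6/4096 V = 9.350000000 V.
Error = V_in − V_code = 9.351828 − (9.350000000) = +1.83 mV.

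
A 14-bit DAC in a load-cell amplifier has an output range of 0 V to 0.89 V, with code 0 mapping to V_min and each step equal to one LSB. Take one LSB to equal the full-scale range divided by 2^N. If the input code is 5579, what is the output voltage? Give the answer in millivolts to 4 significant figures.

Range is 0.89 V. LSB = 0.89 V / 2^14.
Output = V_min + (5579/16384) × range = 0 + 0.340515 × 0.89 V
      = 0 + 0.303058 = 0.303058 V.

303.1 mV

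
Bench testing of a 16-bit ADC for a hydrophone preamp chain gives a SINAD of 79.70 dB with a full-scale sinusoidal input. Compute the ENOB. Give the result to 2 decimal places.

12.95 bits

ENOB = (79.70 − 1.76)/6.02 = 12.9468 bits.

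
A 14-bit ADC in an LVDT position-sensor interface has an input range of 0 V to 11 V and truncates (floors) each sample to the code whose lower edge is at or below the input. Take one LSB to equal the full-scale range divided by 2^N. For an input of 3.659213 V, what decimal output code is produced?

V_FS = 11 V. LSB = 11 V / 2^14 ≈ 0.6714 mV.
(V_in − V_min) × 2^14/range = (3.659213 − (0)) × 16384/11 = 5450.231.
Floor → code = 5450.

5450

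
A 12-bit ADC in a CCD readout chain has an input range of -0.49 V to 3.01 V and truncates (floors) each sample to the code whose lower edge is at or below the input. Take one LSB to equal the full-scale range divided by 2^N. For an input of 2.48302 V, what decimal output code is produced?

Range = 3.01 − (-0.49) = 3.5 V. LSB = 3.5 V / 2^12 ≈ 0.8545 mV.
(V_in − V_min) × 2^12/range = (2.48302 − (-0.49)) × 4096/3.5 = 3479.283.
Floor → code = 3479.

3479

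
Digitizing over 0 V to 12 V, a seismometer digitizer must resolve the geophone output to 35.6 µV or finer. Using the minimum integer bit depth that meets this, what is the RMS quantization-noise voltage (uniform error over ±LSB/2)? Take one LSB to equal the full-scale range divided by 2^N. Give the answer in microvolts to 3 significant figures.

6.61 µV

V_FS = 12 V.
12 V / 35.6 µV = 337100. Since 2^18 = 262144 and 2^19 = 524288, N = 19.
Step size = 12/524288 V = 22.888 µV.
V_rms = LSB/√12 = 6.61 µV.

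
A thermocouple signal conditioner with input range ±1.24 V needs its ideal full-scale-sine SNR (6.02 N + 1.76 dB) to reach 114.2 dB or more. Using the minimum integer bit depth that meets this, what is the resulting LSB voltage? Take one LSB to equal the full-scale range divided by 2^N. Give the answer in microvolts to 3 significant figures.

4.73 µV

The full-scale span is 1.24 − (-1.24) = 2.48 V.
N ≥ (114.2 − 1.76)/6.02 = 18.678 → N_min = 19.
LSB = 2.48 V / 2^19 = 4.73 µV.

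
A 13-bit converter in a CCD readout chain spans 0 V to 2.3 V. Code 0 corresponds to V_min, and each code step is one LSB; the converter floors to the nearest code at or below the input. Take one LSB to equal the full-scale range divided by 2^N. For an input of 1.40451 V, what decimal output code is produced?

Full-scale range = 2.3 V. LSB = 2.3 V / 2^13 ≈ 280.8 µV.
code = ⌊(V_in − V_min)/LSB⌋ = ⌊(V_in − V_min) × 2^13 / range⌋
     = ⌊(1.40451 − (0)) × 8192 / 2.3⌋ = ⌊1.40451 × 8192/2.3⌋
     = ⌊5002.498⌋ = 5002.

5002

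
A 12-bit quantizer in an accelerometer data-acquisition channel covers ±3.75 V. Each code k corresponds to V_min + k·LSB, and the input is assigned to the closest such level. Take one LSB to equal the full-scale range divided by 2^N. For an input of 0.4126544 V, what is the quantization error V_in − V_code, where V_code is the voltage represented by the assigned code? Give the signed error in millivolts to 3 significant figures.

+0.667 mV

Span: 3.75 V − (-3.75 V) = 7.5 V. LSB = 7.5 V / 2^12 ≈ 1.831 mV.
(V_in − V_min)/LSB = (0.4126544 − (-3.75)) × 4096/7.5 = 2273.3643 → nearest code k = 2273.
Reconstructed level: -3.75 + 2273 × 7.5/4096 V = 0.4119873047 V.
V_in − V_code = 0.4126544 − (0.4119873047) = +0.667 mV.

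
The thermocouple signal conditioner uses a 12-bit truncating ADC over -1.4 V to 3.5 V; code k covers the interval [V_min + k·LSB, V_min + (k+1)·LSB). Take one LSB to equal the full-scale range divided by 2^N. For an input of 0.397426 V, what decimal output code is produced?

1502

Span: 3.5 V − (-1.4 V) = 4.9 V. LSB = 4.9 V / 2^12 ≈ 1.196 mV.
(V_in − V_min) × 2^12/range = (0.397426 − (-1.4)) × 4096/4.9 = 1502.501.
Floor → code = 1502.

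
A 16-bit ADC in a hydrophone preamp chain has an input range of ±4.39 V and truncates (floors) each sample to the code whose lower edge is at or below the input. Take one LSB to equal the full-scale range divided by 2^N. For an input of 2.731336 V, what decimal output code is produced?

Full-scale range = 4.39 V − (-4.39 V) = 8.78 V. LSB = 8.78 V / 2^16 ≈ 134.0 µV.
(V_in − V_min) × 2^16/range = (2.731336 − (-4.39)) × 65536/8.78 = 53155.339.
Floor → code = 53155.

53155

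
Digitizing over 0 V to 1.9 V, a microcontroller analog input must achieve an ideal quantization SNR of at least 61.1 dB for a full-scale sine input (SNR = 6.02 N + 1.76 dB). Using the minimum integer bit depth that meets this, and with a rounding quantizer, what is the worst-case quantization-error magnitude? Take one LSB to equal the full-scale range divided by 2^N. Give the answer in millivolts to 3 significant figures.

Range is 1.9 V.
Required N = ⌈(61.1 − 1.76)/6.02⌉ = ⌈9.857⌉ = 10.
LSB = 1.9 V / 2^10 = 1.8555 mV.
|e|_max = LSB/2 = 0.928 mV.

0.928 mV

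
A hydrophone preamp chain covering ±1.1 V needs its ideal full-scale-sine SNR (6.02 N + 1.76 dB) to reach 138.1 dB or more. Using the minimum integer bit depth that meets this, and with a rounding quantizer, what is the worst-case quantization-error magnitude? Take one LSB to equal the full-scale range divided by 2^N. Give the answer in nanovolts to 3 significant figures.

131 nV

The full-scale span is 1.1 − (-1.1) = 2.2 V.
N ≥ (138.1 − 1.76)/6.02 = 22.648 → N_min = 23.
Step size = 2.2/8388608 V = 262.26 nV.
|e|_max = LSB/2 = 131 nV.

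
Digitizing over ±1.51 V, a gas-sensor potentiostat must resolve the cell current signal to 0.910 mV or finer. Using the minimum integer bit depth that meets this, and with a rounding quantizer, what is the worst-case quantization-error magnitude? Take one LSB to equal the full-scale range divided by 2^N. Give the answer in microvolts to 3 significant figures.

Full-scale range = 1.51 V − (-1.51 V) = 3.02 V.
Need 2^N ≥ 3.02 V / 0.910 mV = 3319 → N_min = 12.
LSB = 3.02 V ÷ 2^12 = 3.02/4096 V = 0.73730 mV.
Half an LSB is 369 µV.

369 µV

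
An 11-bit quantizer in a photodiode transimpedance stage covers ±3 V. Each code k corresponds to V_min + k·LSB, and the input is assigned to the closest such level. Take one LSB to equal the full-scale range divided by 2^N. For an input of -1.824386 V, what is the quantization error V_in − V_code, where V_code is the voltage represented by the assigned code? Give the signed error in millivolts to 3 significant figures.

+0.809 mV

Full-scale range = 3 V − (-3 V) = 6 V. LSB = 6 V / 2^11 ≈ 2.930 mV.
(V_in − V_min)/LSB = (-1.824386 − (-3)) × 2048/6 = 401.2762 → nearest code k = 401.
V_code = V_min + k × range/2^11 = -3 + 401 × 6/2048 = -1.825195313 V.
e = -1.824386 − (-1.825195313) = +0.809 mV.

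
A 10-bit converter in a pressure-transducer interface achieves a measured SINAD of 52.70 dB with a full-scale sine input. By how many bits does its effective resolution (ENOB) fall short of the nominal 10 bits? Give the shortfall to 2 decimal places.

ENOB = (SINAD − 1.76)/6.02 = (52.70 − 1.76)/6.02 = 8.4618 bits.
10 − 8.4618 = 1.54 bits below nominal.

1.54 bits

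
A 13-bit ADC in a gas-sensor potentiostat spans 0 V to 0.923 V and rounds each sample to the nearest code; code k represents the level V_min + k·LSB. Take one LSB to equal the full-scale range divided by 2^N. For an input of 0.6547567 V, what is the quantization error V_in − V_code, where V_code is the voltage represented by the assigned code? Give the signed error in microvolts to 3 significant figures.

Full-scale range = 0.923 V. LSB = 0.923 V / 2^13 ≈ 112.7 µV.
Position in LSBs: (0.6547567 − (0)) × 8192/0.923 = 5811.2317; rounding gives k = 5811.
V_code = V_min + k × range/2^13 = 0 + 5811 × 0.923/8192 = 0.6547305908 V.
e = 0.6547567 − (0.6547305908) = +26.1 µV.

+26.1 µV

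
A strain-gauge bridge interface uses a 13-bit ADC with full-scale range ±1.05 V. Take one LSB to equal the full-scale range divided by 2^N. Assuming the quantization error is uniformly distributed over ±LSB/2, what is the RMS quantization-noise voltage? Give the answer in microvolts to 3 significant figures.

74.0 µV

Full-scale range = 1.05 V − (-1.05 V) = 2.1 V.
One LSB is 2.1 V / 8192 = 256.35 µV.
σ_q = LSB/√12 = 256.35 µV/3.4641 = 74.0 µV.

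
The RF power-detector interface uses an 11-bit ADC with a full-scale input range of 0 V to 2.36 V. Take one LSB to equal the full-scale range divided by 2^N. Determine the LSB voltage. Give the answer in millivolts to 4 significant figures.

Full-scale range = 2.36 V.
Number of codes = 2^11 = 2048.
LSB = 2.36 V / 2^11 = 1.152 mV.

1.152 mV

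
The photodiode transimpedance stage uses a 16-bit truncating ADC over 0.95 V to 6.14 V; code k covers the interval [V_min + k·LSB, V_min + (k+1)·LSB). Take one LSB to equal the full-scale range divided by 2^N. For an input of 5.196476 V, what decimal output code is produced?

Span: 6.14 V − (0.95 V) = 5.19 V. LSB = 5.19 V / 2^16 ≈ 79.19 µV.
code = ⌊(V_in − V_min)/LSB⌋ = ⌊(V_in − V_min) × 2^16 / range⌋
     = ⌊(5.196476 − (0.95)) × 65536 / 5.19⌋ = ⌊4.246476 × 65536/5.19⌋
     = ⌊53621.782⌋ = 53621.

53621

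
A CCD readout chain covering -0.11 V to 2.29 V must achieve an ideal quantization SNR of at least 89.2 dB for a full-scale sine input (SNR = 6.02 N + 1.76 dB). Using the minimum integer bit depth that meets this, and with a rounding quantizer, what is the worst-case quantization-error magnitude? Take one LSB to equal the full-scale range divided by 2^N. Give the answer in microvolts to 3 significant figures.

Range = 2.29 − (-0.11) = 2.4 V.
Required N = ⌈(89.2 − 1.76)/6.02⌉ = ⌈14.525⌉ = 15.
Step size = 2.4/32768 V = 73.242 µV.
Half an LSB is 36.6 µV.

36.6 µV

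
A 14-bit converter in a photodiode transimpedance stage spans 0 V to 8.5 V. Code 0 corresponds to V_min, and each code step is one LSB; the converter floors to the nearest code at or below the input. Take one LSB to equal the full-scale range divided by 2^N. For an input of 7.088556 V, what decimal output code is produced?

Span = 8.5 V. LSB = 8.5 V / 2^14 ≈ 0.5188 mV.
V_in − V_min = 7.088556 − (0) = 7.088556 V.
Divide by LSB: 7.088556 × 16384/8.5 = 13663.4002.
Truncating gives code 13663.

13663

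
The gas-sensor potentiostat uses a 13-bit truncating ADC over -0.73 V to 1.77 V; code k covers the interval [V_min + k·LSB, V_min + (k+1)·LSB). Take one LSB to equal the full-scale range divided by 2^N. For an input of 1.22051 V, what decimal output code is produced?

Full-scale range = 1.77 V − (-0.73 V) = 2.5 V. LSB = 2.5 V / 2^13 ≈ 305.2 µV.
code = ⌊(V_in − V_min)/LSB⌋ = ⌊(V_in − V_min) × 2^13 / range⌋
     = ⌊(1.22051 − (-0.73)) × 8192 / 2.5⌋ = ⌊1.95051 × 8192/2.5⌋
     = ⌊6391.431⌋ = 6391.

6391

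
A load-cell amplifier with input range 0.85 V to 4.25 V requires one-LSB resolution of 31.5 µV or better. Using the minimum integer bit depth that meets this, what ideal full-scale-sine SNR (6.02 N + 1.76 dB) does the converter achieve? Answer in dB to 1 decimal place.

Span: 4.25 V − (0.85 V) = 3.4 V.
Levels needed ≥ 3.4/31.5 µV = 107900. 2^17 = 131072 suffices, so N_min = 17.
6.02(17) + 1.76 = 104.10 dB.

104.1 dB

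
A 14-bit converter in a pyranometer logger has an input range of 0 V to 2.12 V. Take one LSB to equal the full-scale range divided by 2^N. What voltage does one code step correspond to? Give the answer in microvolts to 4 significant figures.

129.4 µV

Range is 2.12 V.
Number of codes = 2^14 = 16384.
Step size = 2.12/16384 V = 129.4 µV.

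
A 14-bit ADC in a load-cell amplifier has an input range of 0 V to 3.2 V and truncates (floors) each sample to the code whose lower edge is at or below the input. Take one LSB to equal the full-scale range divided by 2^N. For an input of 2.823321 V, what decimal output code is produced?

V_FS = 3.2 V. LSB = 3.2 V / 2^14 ≈ 195.3 µV.
V_in − V_min = 2.823321 − (0) = 2.823321 V.
Divide by LSB: 2.823321 × 16384/3.2 = 14455.4035.
Truncating gives code 14455.

14455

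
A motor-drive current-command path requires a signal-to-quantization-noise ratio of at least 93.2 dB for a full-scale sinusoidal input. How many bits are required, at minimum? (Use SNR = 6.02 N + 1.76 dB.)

16 bits

Solving 6.02 N ≥ 93.2 − 1.76: N ≥ 15.189. Round up → N = 16.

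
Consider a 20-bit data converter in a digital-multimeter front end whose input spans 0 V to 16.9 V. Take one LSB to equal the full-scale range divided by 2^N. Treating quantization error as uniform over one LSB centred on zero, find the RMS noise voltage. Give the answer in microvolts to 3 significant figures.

4.65 µV

Full-scale range = 16.9 V.
LSB = 16.9 V / 2^20 = 16.117 µV.
V_rms = LSB/√12 = 16.117 µV / √12 = 4.65 µV.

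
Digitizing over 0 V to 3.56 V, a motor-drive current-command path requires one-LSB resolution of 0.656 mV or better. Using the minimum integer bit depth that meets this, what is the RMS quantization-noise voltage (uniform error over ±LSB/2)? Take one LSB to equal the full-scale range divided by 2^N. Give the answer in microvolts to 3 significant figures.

Range is 3.56 V.
Required number of levels: 3.56/0.656 mV = 5426.8; smallest N with 2^N ≥ that is 13.
One LSB is 3.56 V / 8192 = 434.57 µV.
V_rms = LSB/√12 = 125 µV.

125 µV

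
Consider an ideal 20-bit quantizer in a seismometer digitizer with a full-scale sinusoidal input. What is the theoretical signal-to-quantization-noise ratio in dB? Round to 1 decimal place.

6.02(20) + 1.76 = 120.40 + 1.76 = 122.16 dB.

122.2 dB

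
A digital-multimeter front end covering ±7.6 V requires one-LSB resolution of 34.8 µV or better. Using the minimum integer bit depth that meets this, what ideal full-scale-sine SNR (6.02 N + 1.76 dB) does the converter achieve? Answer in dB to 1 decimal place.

Span: 7.6 V − (-7.6 V) = 15.2 V.
Required number of levels: 15.2/34.8 µV = 436780; smallest N with 2^N ≥ that is 19.
SNR = 6.02 × 19 + 1.76 = 116.14 dB.

116.1 dB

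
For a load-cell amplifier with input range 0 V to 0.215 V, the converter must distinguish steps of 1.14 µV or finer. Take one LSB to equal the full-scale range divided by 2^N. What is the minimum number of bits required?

18 bits

Span = 0.215 V.
Levels needed ≥ 0.215/1.14 µV = 188600. 2^18 = 262144 suffices, so N_min = 18.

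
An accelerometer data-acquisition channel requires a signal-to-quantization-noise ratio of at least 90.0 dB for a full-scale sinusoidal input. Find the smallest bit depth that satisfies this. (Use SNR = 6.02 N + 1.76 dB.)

15 bits

6.02 N + 1.76 ≥ 90.0 gives N ≥ 14.658, so the minimum integer is 15.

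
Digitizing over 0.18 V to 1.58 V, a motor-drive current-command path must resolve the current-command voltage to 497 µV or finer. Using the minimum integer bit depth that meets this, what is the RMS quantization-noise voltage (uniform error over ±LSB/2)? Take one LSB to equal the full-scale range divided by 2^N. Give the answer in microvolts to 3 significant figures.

The full-scale span is 1.58 − (0.18) = 1.4 V.
1.4 V / 497 µV = 2817. Since 2^11 = 2048 and 2^12 = 4096, N = 12.
LSB = 1.4 V / 2^12 = 341.80 µV.
V_rms = LSB/√12 = 98.7 µV.

98.7 µV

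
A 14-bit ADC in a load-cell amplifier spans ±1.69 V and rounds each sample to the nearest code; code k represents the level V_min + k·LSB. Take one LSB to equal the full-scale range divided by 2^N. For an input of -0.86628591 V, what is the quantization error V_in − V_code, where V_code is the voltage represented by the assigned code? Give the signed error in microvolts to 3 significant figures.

−37.1 µV

Range = 1.69 − (-1.69) = 3.38 V. LSB = 3.38 V / 2^14 ≈ 206.3 µV.
(-0.86628591 − (-1.69)) / LSB = 0.82371409 × 16384/3.38 = 3992.8200. Nearest integer: k = 3993.
V_code = -1.69 + (3993/16384) × 3.38 = -0.86624877930 V.
Error = V_in − V_code = -0.86628591 − (-0.86624877930) = −37.1 µV.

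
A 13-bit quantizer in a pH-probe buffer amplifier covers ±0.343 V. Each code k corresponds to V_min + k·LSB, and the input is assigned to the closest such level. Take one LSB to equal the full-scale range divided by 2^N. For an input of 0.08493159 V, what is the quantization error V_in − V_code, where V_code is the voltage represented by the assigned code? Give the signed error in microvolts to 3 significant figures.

+19.0 µV

The full-scale span is 0.343 − (-0.343) = 0.686 V. LSB = 0.686 V / 2^13 ≈ 83.74 µV.
(0.08493159 − (-0.343)) / LSB = 0.42793159 × 8192/0.686 = 5110.2268. Nearest integer: k = 5110.
V_code = V_min + k × range/2^13 = -0.343 + 5110 × 0.686/8192 = 0.08491259766 V.
V_in − V_code = 0.08493159 − (0.08491259766) = +19.0 µV.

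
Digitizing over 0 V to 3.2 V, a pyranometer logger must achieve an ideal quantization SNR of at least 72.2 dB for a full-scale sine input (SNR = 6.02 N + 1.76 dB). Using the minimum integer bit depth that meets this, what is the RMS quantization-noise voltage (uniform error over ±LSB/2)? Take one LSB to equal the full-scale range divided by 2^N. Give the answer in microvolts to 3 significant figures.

226 µV

V_FS = 3.2 V.
N ≥ (72.2 − 1.76)/6.02 = 11.701 → N_min = 12.
LSB = 3.2 V / 2^12 = 0.78125 mV.
V_rms = LSB/√12 = 226 µV.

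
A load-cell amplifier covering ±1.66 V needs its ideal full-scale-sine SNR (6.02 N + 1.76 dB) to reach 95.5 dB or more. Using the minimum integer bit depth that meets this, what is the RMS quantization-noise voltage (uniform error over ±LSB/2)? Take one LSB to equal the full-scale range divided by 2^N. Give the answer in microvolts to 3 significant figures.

14.6 µV

Range = 1.66 − (-1.66) = 3.32 V.
Solving 6.02 N ≥ 95.5 − 1.76: N ≥ 15.571. Round up → N = 16.
One LSB is 3.32 V / 65536 = 50.659 µV.
V_rms = LSB/√12 = 14.6 µV.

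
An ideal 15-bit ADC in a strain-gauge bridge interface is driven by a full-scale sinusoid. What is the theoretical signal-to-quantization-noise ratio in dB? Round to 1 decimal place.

6.02(15) + 1.76 = 90.30 + 1.76 = 92.06 dB.

92.1 dB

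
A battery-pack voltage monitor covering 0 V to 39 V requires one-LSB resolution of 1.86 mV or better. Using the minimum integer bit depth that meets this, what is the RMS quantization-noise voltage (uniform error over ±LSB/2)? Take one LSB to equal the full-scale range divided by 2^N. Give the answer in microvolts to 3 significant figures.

344 µV

Range is 39 V.
Levels needed ≥ 39/1.86 mV = 20970. 2^15 = 32768 suffices, so N_min = 15.
Step size = 39/32768 V = 1.1902 mV.
RMS noise = LSB/√12 = 344 µV.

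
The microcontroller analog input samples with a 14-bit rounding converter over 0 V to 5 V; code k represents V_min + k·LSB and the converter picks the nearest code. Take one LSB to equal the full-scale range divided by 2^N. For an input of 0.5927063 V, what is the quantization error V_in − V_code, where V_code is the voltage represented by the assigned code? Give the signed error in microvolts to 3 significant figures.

+54.9 µV

Full-scale range = 5 V. LSB = 5 V / 2^14 ≈ 305.2 µV.
(0.5927063 − (0)) / LSB = 0.5927063 × 16384/5 = 1942.1800. Nearest integer: k = 1942.
Reconstructed level: 0 + 1942 × 5/16384 V = 0.59265136719 V.
e = 0.5927063 − (0.59265136719) = +54.9 µV.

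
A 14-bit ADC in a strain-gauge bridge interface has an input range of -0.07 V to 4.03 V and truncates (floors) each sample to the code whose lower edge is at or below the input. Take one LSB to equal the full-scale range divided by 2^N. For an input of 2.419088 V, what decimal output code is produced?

Span: 4.03 V − (-0.07 V) = 4.1 V. LSB = 4.1 V / 2^14 ≈ 250.2 µV.
code = ⌊(V_in − V_min)/LSB⌋ = ⌊(V_in − V_min) × 2^14 / range⌋
     = ⌊(2.419088 − (-0.07)) × 16384 / 4.1⌋ = ⌊2.489088 × 16384/4.1⌋
     = ⌊9946.638⌋ = 9946.

9946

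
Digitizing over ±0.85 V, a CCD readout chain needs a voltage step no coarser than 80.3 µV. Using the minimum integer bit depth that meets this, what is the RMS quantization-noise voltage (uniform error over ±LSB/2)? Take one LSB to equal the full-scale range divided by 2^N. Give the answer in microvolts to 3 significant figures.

Full-scale range = 0.85 V − (-0.85 V) = 1.7 V.
Required number of levels: 1.7/80.3 µV = 21171; smallest N with 2^N ≥ that is 15.
LSB = 1.7 V / 2^15 = 51.880 µV.
σ_q = LSB/√12 = 51.880 µV/3.4641 = 15.0 µV.

15.0 µV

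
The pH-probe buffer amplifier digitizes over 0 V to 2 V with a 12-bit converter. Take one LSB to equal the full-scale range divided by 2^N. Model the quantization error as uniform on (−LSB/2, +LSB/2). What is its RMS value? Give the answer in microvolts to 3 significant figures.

141 µV

Full-scale range = 2 V.
LSB = 2 V ÷ 2^12 = 2/4096 V = 488.28 µV.
V_rms = LSB/√12 = 488.28 µV / √12 = 141 µV.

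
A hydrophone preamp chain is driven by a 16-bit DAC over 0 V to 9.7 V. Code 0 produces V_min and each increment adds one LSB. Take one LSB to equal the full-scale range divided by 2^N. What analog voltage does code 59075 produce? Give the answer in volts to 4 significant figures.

Span = 9.7 V. LSB = 9.7 V / 2^16.
V_out = V_min + code × LSB = 0 V + 59075 × 9.7 V / 65536
      = 0 + 8.74371 = 8.74371 V.

8.744 V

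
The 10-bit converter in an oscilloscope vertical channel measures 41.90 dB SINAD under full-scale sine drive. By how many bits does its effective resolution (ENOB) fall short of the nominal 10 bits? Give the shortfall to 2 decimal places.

N_eff = (41.90 − 1.76)/6.02 = 6.6678 bits.
Shortfall = 10 − 6.6678 = 3.3322 bits.

3.33 bits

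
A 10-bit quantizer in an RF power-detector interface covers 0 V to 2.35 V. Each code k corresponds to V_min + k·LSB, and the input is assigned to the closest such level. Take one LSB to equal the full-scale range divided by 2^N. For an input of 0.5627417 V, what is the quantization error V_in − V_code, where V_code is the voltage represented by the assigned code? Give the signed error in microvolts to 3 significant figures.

+486 µV

Span = 2.35 V. LSB = 2.35 V / 2^10 ≈ 2.295 mV.
(V_in − V_min)/LSB = (0.5627417 − (0)) × 1024/2.35 = 245.2117 → nearest code k = 245.
V_code = V_min + k × range/2^10 = 0 + 245 × 2.35/1024 = 0.5622558594 V.
Error = V_in − V_code = 0.5627417 − (0.5622558594) = +486 µV.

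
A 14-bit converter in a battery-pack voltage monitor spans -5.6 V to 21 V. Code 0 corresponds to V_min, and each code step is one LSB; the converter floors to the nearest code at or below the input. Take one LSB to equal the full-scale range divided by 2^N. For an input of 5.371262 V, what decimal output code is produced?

Span: 21 V − (-5.6 V) = 26.6 V. LSB = 26.6 V / 2^14 ≈ 1.624 mV.
(V_in − V_min) × 2^14/range = (5.371262 − (-5.6)) × 16384/26.6 = 6757.637.
Floor → code = 6757.

6757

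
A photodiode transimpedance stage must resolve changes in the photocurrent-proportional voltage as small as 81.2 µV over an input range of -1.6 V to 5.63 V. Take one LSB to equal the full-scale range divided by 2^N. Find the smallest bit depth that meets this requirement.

17 bits

Range = 5.63 − (-1.6) = 7.23 V.
Required number of levels: 7.23/81.2 µV = 89039; smallest N with 2^N ≥ that is 17.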